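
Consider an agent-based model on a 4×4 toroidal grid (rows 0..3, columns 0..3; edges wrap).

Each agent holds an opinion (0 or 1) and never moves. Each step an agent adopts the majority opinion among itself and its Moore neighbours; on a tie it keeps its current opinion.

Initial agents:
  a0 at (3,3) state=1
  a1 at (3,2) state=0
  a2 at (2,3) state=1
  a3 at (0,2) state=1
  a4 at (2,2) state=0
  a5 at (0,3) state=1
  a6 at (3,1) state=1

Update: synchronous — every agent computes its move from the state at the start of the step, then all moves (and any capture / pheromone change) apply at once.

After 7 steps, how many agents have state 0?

t=1: a0@(3,3):1 a1@(3,2):1 a2@(2,3):1 a3@(0,2):1 a4@(2,2):1 a5@(0,3):1 a6@(3,1):1
t=2: (unchanged — steady state)

0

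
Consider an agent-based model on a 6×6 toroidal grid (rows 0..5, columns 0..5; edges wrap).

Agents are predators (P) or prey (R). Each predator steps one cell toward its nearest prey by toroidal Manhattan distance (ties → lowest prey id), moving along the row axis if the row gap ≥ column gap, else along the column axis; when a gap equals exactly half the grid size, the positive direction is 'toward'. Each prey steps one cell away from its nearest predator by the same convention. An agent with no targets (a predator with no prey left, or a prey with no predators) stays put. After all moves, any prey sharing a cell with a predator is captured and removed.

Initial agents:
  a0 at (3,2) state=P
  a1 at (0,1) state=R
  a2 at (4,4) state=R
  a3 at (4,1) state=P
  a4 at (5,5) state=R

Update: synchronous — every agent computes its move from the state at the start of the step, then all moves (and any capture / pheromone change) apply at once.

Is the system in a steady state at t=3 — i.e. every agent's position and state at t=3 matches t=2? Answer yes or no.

t=1: a0@(3,3):P a1@(1,1):R a2@(4,5):R a3@(5,1):P a4@(5,4):R
t=2: a0@(3,4):P a1@(2,1):R a2@(4,0):R a3@(0,1):P a4@(0,4):R
t=3: a0@(3,5):P a1@(3,1):R a2@(4,1):R a3@(1,1):P a4@(5,4):R

no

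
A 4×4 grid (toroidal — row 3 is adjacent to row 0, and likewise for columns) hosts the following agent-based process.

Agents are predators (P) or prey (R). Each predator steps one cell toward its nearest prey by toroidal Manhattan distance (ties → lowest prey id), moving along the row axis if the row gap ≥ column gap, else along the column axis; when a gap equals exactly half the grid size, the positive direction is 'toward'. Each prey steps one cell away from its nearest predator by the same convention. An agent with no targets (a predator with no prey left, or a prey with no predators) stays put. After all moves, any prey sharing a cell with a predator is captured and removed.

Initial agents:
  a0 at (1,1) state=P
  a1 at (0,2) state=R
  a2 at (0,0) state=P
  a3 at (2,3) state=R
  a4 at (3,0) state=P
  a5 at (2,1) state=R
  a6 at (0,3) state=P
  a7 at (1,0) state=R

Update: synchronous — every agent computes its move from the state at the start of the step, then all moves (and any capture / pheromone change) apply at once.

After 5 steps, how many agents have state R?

3

t=1: a0@(2,1):P a1@(0,1):R a2@(1,0):P a3@(1,3):R a4@(2,0):P a5@(3,1):R a6@(0,2):P a7@(1,3):R
t=2: a0@(3,1):P a1@(0,0):R a2@(1,3):P a3@(1,2):R a4@(1,0):P a6@(0,1):P a7@(1,2):R
t=3: a0@(0,1):P a1@(3,0):R a2@(1,2):P a3@(1,1):R a4@(0,0):P a6@(0,0):P a7@(1,1):R
t=4: a0@(1,1):P a1@(2,0):R a2@(1,1):P a3@(2,1):R a4@(3,0):P a6@(3,0):P a7@(2,1):R
t=5: a0@(2,1):P a1@(1,0):R a2@(2,1):P a3@(3,1):R a4@(2,0):P a6@(2,0):P a7@(3,1):R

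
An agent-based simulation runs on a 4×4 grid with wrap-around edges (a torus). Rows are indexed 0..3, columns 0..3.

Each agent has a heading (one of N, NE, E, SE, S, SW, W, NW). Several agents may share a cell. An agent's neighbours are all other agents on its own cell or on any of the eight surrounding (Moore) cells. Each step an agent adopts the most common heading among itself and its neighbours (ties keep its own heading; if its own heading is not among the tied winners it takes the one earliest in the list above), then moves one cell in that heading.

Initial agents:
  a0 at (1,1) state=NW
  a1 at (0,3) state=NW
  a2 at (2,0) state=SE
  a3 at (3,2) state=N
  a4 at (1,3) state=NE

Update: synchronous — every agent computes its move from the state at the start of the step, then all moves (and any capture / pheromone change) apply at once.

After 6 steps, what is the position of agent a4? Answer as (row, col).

t=1: a0@(0,0):NW a1@(3,2):NW a2@(3,1):SE a3@(2,2):N a4@(0,0):NE
t=2: a0@(3,3):NW a1@(2,1):NW a2@(2,0):NW a3@(1,2):N a4@(3,1):NE
t=3: a0@(2,2):NW a1@(1,0):NW a2@(1,3):NW a3@(0,2):N a4@(2,0):NW
t=4: a0@(1,1):NW a1@(0,3):NW a2@(0,2):NW a3@(3,2):N a4@(1,3):NW
t=5: a0@(0,0):NW a1@(3,2):NW a2@(3,1):NW a3@(2,1):NW a4@(0,2):NW
t=6: a0@(3,3):NW a1@(2,1):NW a2@(2,0):NW a3@(1,0):NW a4@(3,1):NW

(3, 1)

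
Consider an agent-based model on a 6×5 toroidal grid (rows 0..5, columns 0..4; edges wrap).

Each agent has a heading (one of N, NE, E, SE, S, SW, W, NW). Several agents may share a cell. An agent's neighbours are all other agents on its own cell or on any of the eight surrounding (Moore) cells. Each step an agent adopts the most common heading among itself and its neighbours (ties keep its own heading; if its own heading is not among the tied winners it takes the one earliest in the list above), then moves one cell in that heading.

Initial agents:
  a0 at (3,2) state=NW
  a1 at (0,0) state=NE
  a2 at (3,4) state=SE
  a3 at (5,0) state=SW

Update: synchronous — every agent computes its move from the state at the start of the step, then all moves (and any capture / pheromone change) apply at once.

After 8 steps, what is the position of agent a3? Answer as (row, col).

(1, 2)

t=1: a0@(2,1):NW a1@(5,1):NE a2@(4,0):SE a3@(0,4):SW
t=2: a0@(1,0):NW a1@(4,2):NE a2@(5,1):SE a3@(1,3):SW
t=3: a0@(0,4):NW a1@(3,3):NE a2@(0,2):SE a3@(2,2):SW
t=4: a0@(5,3):NW a1@(2,4):NE a2@(1,3):SE a3@(3,1):SW
t=5: a0@(4,2):NW a1@(1,0):NE a2@(2,4):SE a3@(4,0):SW
t=6: a0@(3,1):NW a1@(0,1):NE a2@(3,0):SE a3@(5,4):SW
t=7: a0@(2,0):NW a1@(5,2):NE a2@(4,1):SE a3@(0,3):SW
t=8: a0@(1,4):NW a1@(4,3):NE a2@(5,2):SE a3@(1,2):SW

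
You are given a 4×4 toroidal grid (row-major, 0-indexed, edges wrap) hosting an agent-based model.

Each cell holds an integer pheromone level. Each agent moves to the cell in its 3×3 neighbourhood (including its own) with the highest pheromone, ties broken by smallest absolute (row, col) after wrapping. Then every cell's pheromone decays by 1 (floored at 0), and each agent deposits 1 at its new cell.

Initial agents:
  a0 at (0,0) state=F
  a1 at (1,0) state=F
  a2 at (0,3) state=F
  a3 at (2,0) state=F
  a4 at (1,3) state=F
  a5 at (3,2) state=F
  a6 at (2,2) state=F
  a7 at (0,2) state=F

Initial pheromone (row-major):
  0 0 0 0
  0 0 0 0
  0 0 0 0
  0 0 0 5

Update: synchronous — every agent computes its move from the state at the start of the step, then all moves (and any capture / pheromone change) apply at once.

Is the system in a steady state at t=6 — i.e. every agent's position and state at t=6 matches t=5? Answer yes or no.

yes

t=1: a0@(3,3) a1@(0,0) a2@(3,3) a3@(3,3) a4@(0,0) a5@(3,3) a6@(3,3) a7@(3,3) | pheromone: 2 0 0 0 / 0 0 0 0 / 0 0 0 0 / 0 0 0 10
t=2: a0@(3,3) a1@(3,3) a2@(3,3) a3@(3,3) a4@(3,3) a5@(3,3) a6@(3,3) a7@(3,3) | pheromone: 1 0 0 0 / 0 0 0 0 / 0 0 0 0 / 0 0 0 17
t=3: a0@(3,3) a1@(3,3) a2@(3,3) a3@(3,3) a4@(3,3) a5@(3,3) a6@(3,3) a7@(3,3) | pheromone: 0 0 0 0 / 0 0 0 0 / 0 0 0 0 / 0 0 0 24
t=4: a0@(3,3) a1@(3,3) a2@(3,3) a3@(3,3) a4@(3,3) a5@(3,3) a6@(3,3) a7@(3,3) | pheromone: 0 0 0 0 / 0 0 0 0 / 0 0 0 0 / 0 0 0 31
t=5: a0@(3,3) a1@(3,3) a2@(3,3) a3@(3,3) a4@(3,3) a5@(3,3) a6@(3,3) a7@(3,3) | pheromone: 0 0 0 0 / 0 0 0 0 / 0 0 0 0 / 0 0 0 38
t=6: a0@(3,3) a1@(3,3) a2@(3,3) a3@(3,3) a4@(3,3) a5@(3,3) a6@(3,3) a7@(3,3) | pheromone: 0 0 0 0 / 0 0 0 0 / 0 0 0 0 / 0 0 0 45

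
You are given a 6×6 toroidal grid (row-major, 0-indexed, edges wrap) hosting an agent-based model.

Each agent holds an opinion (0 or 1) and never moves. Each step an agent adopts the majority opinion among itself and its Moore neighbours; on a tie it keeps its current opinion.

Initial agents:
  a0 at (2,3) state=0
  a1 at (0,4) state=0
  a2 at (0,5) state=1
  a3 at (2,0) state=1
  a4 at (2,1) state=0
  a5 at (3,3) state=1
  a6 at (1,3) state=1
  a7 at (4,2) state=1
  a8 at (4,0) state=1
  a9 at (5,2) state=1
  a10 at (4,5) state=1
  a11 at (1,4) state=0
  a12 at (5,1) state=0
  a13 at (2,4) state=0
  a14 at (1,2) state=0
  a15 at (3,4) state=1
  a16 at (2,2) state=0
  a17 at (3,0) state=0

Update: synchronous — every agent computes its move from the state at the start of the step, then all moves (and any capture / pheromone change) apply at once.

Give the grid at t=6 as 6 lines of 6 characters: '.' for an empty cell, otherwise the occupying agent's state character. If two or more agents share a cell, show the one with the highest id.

t=1: a0@(2,3):0 a1@(0,4):0 a2@(0,5):0 a3@(2,0):0 a4@(2,1):0 a5@(3,3):1 a6@(1,3):0 a7@(4,2):1 a8@(4,0):1 a9@(5,2):1 a10@(4,5):1 a11@(1,4):0 a12@(5,1):1 a13@(2,4):0 a14@(1,2):0 a15@(3,4):1 a16@(2,2):0 a17@(3,0):1
t=2: (unchanged — steady state)

....00
..000.
00000.
1..11.
1.1..1
.11...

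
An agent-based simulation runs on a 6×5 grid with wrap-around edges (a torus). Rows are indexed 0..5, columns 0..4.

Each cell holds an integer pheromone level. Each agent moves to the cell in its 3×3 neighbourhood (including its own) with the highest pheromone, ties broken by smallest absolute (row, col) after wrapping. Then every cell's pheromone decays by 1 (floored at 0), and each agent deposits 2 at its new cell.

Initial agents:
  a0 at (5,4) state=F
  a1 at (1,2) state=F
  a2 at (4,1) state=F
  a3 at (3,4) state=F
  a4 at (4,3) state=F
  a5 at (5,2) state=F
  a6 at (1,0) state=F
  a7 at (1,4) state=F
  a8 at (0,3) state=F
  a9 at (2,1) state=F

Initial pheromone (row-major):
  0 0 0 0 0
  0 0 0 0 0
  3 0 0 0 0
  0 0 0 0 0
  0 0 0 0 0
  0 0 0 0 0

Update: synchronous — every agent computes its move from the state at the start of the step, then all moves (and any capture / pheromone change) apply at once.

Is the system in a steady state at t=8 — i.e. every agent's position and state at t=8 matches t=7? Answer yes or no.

yes

t=1: a0@(0,0) a1@(0,1) a2@(3,0) a3@(2,0) a4@(3,2) a5@(0,1) a6@(2,0) a7@(2,0) a8@(0,2) a9@(2,0) | pheromone: 2 4 2 0 0 / 0 0 0 0 0 / 10 0 0 0 0 / 2 0 2 0 0 / 0 0 0 0 0 / 0 0 0 0 0
t=2: a0@(0,1) a1@(0,1) a2@(2,0) a3@(2,0) a4@(3,2) a5@(0,1) a6@(2,0) a7@(2,0) a8@(0,1) a9@(2,0) | pheromone: 1 11 1 0 0 / 0 0 0 0 0 / 19 0 0 0 0 / 1 0 3 0 0 / 0 0 0 0 0 / 0 0 0 0 0
t=3: a0@(0,1) a1@(0,1) a2@(2,0) a3@(2,0) a4@(3,2) a5@(0,1) a6@(2,0) a7@(2,0) a8@(0,1) a9@(2,0) | pheromone: 0 18 0 0 0 / 0 0 0 0 0 / 28 0 0 0 0 / 0 0 4 0 0 / 0 0 0 0 0 / 0 0 0 0 0
t=4: a0@(0,1) a1@(0,1) a2@(2,0) a3@(2,0) a4@(3,2) a5@(0,1) a6@(2,0) a7@(2,0) a8@(0,1) a9@(2,0) | pheromone: 0 25 0 0 0 / 0 0 0 0 0 / 37 0 0 0 0 / 0 0 5 0 0 / 0 0 0 0 0 / 0 0 0 0 0
t=5: a0@(0,1) a1@(0,1) a2@(2,0) a3@(2,0) a4@(3,2) a5@(0,1) a6@(2,0) a7@(2,0) a8@(0,1) a9@(2,0) | pheromone: 0 32 0 0 0 / 0 0 0 0 0 / 46 0 0 0 0 / 0 0 6 0 0 / 0 0 0 0 0 / 0 0 0 0 0
t=6: a0@(0,1) a1@(0,1) a2@(2,0) a3@(2,0) a4@(3,2) a5@(0,1) a6@(2,0) a7@(2,0) a8@(0,1) a9@(2,0) | pheromone: 0 39 0 0 0 / 0 0 0 0 0 / 55 0 0 0 0 / 0 0 7 0 0 / 0 0 0 0 0 / 0 0 0 0 0
t=7: a0@(0,1) a1@(0,1) a2@(2,0) a3@(2,0) a4@(3,2) a5@(0,1) a6@(2,0) a7@(2,0) a8@(0,1) a9@(2,0) | pheromone: 0 46 0 0 0 / 0 0 0 0 0 / 64 0 0 0 0 / 0 0 8 0 0 / 0 0 0 0 0 / 0 0 0 0 0
t=8: a0@(0,1) a1@(0,1) a2@(2,0) a3@(2,0) a4@(3,2) a5@(0,1) a6@(2,0) a7@(2,0) a8@(0,1) a9@(2,0) | pheromone: 0 53 0 0 0 / 0 0 0 0 0 / 73 0 0 0 0 / 0 0 9 0 0 / 0 0 0 0 0 / 0 0 0 0 0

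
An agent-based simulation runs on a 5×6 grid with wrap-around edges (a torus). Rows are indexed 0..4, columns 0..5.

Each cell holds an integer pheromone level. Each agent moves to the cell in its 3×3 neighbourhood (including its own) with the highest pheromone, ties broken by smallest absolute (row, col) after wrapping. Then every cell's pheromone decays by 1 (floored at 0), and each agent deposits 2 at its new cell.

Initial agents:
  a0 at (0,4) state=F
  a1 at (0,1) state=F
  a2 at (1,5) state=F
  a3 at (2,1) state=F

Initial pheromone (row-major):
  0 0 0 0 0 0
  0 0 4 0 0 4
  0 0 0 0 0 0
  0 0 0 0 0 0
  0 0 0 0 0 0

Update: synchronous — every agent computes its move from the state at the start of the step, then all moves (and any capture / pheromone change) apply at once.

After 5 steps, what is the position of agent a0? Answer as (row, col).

(1, 5)

t=1: a0@(1,5) a1@(1,2) a2@(1,5) a3@(1,2) | pheromone: 0 0 0 0 0 0 / 0 0 7 0 0 7 / 0 0 0 0 0 0 / 0 0 0 0 0 0 / 0 0 0 0 0 0
t=2: a0@(1,5) a1@(1,2) a2@(1,5) a3@(1,2) | pheromone: 0 0 0 0 0 0 / 0 0 10 0 0 10 / 0 0 0 0 0 0 / 0 0 0 0 0 0 / 0 0 0 0 0 0
t=3: a0@(1,5) a1@(1,2) a2@(1,5) a3@(1,2) | pheromone: 0 0 0 0 0 0 / 0 0 13 0 0 13 / 0 0 0 0 0 0 / 0 0 0 0 0 0 / 0 0 0 0 0 0
t=4: a0@(1,5) a1@(1,2) a2@(1,5) a3@(1,2) | pheromone: 0 0 0 0 0 0 / 0 0 16 0 0 16 / 0 0 0 0 0 0 / 0 0 0 0 0 0 / 0 0 0 0 0 0
t=5: a0@(1,5) a1@(1,2) a2@(1,5) a3@(1,2) | pheromone: 0 0 0 0 0 0 / 0 0 19 0 0 19 / 0 0 0 0 0 0 / 0 0 0 0 0 0 / 0 0 0 0 0 0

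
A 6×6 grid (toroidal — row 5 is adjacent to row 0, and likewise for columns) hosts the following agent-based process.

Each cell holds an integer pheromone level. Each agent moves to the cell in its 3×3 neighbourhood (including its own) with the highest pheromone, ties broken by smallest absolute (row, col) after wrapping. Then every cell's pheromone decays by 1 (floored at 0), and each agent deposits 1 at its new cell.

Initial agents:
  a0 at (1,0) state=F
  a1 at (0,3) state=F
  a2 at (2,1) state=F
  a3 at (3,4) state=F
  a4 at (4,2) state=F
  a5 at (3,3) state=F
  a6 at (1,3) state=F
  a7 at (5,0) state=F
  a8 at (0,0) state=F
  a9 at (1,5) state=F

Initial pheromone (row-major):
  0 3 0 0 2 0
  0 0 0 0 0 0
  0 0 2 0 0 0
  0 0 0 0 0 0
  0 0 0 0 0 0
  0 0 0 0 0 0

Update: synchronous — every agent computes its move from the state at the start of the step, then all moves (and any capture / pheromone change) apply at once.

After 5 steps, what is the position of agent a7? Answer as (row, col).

(0, 1)

t=1: a0@(0,1) a1@(0,4) a2@(2,2) a3@(2,3) a4@(3,1) a5@(2,2) a6@(0,4) a7@(0,1) a8@(0,1) a9@(0,4) | pheromone: 0 5 0 0 4 0 / 0 0 0 0 0 0 / 0 0 3 1 0 0 / 0 1 0 0 0 0 / 0 0 0 0 0 0 / 0 0 0 0 0 0
t=2: a0@(0,1) a1@(0,4) a2@(2,2) a3@(2,2) a4@(2,2) a5@(2,2) a6@(0,4) a7@(0,1) a8@(0,1) a9@(0,4) | pheromone: 0 7 0 0 6 0 / 0 0 0 0 0 0 / 0 0 6 0 0 0 / 0 0 0 0 0 0 / 0 0 0 0 0 0 / 0 0 0 0 0 0
t=3: a0@(0,1) a1@(0,4) a2@(2,2) a3@(2,2) a4@(2,2) a5@(2,2) a6@(0,4) a7@(0,1) a8@(0,1) a9@(0,4) | pheromone: 0 9 0 0 8 0 / 0 0 0 0 0 0 / 0 0 9 0 0 0 / 0 0 0 0 0 0 / 0 0 0 0 0 0 / 0 0 0 0 0 0
t=4: a0@(0,1) a1@(0,4) a2@(2,2) a3@(2,2) a4@(2,2) a5@(2,2) a6@(0,4) a7@(0,1) a8@(0,1) a9@(0,4) | pheromone: 0 11 0 0 10 0 / 0 0 0 0 0 0 / 0 0 12 0 0 0 / 0 0 0 0 0 0 / 0 0 0 0 0 0 / 0 0 0 0 0 0
t=5: a0@(0,1) a1@(0,4) a2@(2,2) a3@(2,2) a4@(2,2) a5@(2,2) a6@(0,4) a7@(0,1) a8@(0,1) a9@(0,4) | pheromone: 0 13 0 0 12 0 / 0 0 0 0 0 0 / 0 0 15 0 0 0 / 0 0 0 0 0 0 / 0 0 0 0 0 0 / 0 0 0 0 0 0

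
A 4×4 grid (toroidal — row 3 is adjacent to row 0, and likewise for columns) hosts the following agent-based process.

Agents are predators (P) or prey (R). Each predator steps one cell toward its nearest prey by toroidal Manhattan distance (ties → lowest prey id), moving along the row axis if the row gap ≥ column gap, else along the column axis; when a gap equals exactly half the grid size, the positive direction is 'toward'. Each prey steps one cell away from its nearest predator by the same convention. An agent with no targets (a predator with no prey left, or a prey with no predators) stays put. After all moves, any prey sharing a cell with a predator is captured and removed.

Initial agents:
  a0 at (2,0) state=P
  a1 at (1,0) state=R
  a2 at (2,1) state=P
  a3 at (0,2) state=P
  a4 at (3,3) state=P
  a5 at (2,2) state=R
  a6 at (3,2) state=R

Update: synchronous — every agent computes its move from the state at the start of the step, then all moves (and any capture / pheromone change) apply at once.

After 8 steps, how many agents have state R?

1

t=1: a0@(1,0):P a1@(0,0):R a2@(2,2):P a3@(3,2):P a4@(3,2):P a5@(2,3):R
t=2: a0@(0,0):P a1@(3,0):R a2@(2,3):P a3@(2,2):P a4@(2,2):P a5@(2,0):R
t=3: a0@(3,0):P a2@(2,0):P a3@(2,3):P a4@(2,3):P a5@(2,1):R
t=4: a0@(2,0):P a2@(2,1):P a3@(2,0):P a4@(2,0):P a5@(2,2):R
t=5: a0@(2,1):P a2@(2,2):P a3@(2,1):P a4@(2,1):P a5@(2,3):R
t=6: a0@(2,2):P a2@(2,3):P a3@(2,2):P a4@(2,2):P a5@(2,0):R
t=7: a0@(2,3):P a2@(2,0):P a3@(2,3):P a4@(2,3):P a5@(2,1):R
t=8: a0@(2,0):P a2@(2,1):P a3@(2,0):P a4@(2,0):P a5@(2,2):R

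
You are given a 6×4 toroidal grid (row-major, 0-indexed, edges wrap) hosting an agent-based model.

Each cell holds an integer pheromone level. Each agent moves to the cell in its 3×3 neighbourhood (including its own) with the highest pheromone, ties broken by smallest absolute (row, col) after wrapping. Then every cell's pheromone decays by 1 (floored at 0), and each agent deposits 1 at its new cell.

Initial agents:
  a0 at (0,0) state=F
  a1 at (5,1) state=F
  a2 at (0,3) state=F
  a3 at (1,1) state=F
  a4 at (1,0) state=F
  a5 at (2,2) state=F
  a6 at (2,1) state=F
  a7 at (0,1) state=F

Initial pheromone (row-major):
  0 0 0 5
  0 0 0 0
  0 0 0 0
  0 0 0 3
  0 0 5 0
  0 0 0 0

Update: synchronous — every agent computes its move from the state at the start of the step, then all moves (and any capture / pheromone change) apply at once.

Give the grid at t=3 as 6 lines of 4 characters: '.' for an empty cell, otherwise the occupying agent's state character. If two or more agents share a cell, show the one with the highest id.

t=1: a0@(0,3) a1@(4,2) a2@(0,3) a3@(0,0) a4@(0,3) a5@(3,3) a6@(1,0) a7@(0,0) | pheromone: 2 0 0 7 / 1 0 0 0 / 0 0 0 0 / 0 0 0 3 / 0 0 5 0 / 0 0 0 0
t=2: a0@(0,3) a1@(4,2) a2@(0,3) a3@(0,3) a4@(0,3) a5@(4,2) a6@(0,3) a7@(0,3) | pheromone: 1 0 0 12 / 0 0 0 0 / 0 0 0 0 / 0 0 0 2 / 0 0 6 0 / 0 0 0 0
t=3: a0@(0,3) a1@(4,2) a2@(0,3) a3@(0,3) a4@(0,3) a5@(4,2) a6@(0,3) a7@(0,3) | pheromone: 0 0 0 17 / 0 0 0 0 / 0 0 0 0 / 0 0 0 1 / 0 0 7 0 / 0 0 0 0

...F
....
....
....
..F.
....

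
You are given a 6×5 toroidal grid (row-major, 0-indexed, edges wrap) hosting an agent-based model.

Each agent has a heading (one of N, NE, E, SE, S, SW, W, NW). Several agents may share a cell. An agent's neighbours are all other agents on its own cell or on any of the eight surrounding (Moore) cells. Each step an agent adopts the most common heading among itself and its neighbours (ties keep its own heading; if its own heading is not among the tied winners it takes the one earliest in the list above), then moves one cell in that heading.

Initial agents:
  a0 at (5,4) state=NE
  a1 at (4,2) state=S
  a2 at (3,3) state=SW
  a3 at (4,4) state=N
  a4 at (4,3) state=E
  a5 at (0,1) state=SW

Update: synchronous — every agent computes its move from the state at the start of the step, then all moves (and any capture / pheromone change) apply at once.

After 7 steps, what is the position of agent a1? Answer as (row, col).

(5, 2)

t=1: a0@(4,0):NE a1@(5,2):S a2@(4,2):SW a3@(3,4):N a4@(4,4):E a5@(1,0):SW
t=2: a0@(3,1):NE a1@(0,2):S a2@(5,1):SW a3@(2,4):N a4@(4,0):E a5@(2,4):SW
t=3: a0@(2,2):NE a1@(1,2):S a2@(0,0):SW a3@(1,4):N a4@(4,1):E a5@(3,3):SW
t=4: a0@(1,3):NE a1@(2,2):S a2@(1,4):SW a3@(0,4):N a4@(4,2):E a5@(4,2):SW
t=5: a0@(0,4):NE a1@(3,2):S a2@(2,3):SW a3@(5,4):N a4@(4,3):E a5@(5,1):SW
t=6: a0@(5,0):NE a1@(4,2):S a2@(3,2):SW a3@(4,4):N a4@(4,4):E a5@(0,0):SW
t=7: a0@(4,1):NE a1@(5,2):S a2@(4,1):SW a3@(3,4):N a4@(4,0):E a5@(1,4):SW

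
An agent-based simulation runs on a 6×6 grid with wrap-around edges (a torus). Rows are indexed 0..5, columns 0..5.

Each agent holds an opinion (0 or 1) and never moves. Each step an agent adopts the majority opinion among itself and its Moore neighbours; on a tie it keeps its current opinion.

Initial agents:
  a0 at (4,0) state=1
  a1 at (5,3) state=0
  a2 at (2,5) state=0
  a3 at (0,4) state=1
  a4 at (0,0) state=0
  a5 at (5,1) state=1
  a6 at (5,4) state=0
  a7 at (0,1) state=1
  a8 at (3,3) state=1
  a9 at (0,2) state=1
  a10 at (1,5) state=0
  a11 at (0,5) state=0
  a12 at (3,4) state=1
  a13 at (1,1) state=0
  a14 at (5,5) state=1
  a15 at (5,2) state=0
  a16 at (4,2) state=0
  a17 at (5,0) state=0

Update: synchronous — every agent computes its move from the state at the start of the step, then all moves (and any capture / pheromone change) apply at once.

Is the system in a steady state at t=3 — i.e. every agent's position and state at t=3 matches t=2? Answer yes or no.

no

t=1: a0@(4,0):1 a1@(5,3):0 a2@(2,5):0 a3@(0,4):0 a4@(0,0):0 a5@(5,1):1 a6@(5,4):0 a7@(0,1):0 a8@(3,3):1 a9@(0,2):1 a10@(1,5):0 a11@(0,5):0 a12@(3,4):1 a13@(1,1):0 a14@(5,5):0 a15@(5,2):0 a16@(4,2):0 a17@(5,0):1
t=2: a0@(4,0):1 a1@(5,3):0 a2@(2,5):0 a3@(0,4):0 a4@(0,0):0 a5@(5,1):1 a6@(5,4):0 a7@(0,1):0 a8@(3,3):1 a9@(0,2):0 a10@(1,5):0 a11@(0,5):0 a12@(3,4):1 a13@(1,1):0 a14@(5,5):0 a15@(5,2):0 a16@(4,2):0 a17@(5,0):0
t=3: a0@(4,0):1 a1@(5,3):0 a2@(2,5):0 a3@(0,4):0 a4@(0,0):0 a5@(5,1):0 a6@(5,4):0 a7@(0,1):0 a8@(3,3):1 a9@(0,2):0 a10@(1,5):0 a11@(0,5):0 a12@(3,4):1 a13@(1,1):0 a14@(5,5):0 a15@(5,2):0 a16@(4,2):0 a17@(5,0):0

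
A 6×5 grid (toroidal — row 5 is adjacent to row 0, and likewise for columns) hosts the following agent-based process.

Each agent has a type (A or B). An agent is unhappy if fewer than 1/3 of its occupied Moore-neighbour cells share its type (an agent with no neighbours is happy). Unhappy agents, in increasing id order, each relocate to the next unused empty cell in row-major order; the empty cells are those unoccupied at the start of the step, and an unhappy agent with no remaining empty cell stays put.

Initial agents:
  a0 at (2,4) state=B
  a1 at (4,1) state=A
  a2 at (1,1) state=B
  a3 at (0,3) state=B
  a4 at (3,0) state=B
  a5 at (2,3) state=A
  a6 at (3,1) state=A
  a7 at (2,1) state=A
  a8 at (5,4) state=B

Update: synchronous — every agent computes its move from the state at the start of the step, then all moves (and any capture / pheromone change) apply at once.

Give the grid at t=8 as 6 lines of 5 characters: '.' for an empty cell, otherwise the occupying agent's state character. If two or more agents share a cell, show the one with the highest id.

t=1: a0@(2,4):B a1@(4,1):A a2@(0,0):B a3@(0,3):B a4@(0,1):B a5@(0,2):A a6@(3,1):A a7@(2,1):A a8@(5,4):B
t=2: a0@(2,4):B a1@(4,1):A a2@(0,0):B a3@(0,3):B a4@(0,1):B a5@(0,4):A a6@(3,1):A a7@(2,1):A a8@(5,4):B
t=3: a0@(2,4):B a1@(4,1):A a2@(0,0):B a3@(0,3):B a4@(0,1):B a5@(0,2):A a6@(3,1):A a7@(2,1):A a8@(5,4):B
t=4: a0@(2,4):B a1@(4,1):A a2@(0,0):B a3@(0,3):B a4@(0,1):B a5@(0,4):A a6@(3,1):A a7@(2,1):A a8@(5,4):B
t=5: a0@(2,4):B a1@(4,1):A a2@(0,0):B a3@(0,3):B a4@(0,1):B a5@(0,2):A a6@(3,1):A a7@(2,1):A a8@(5,4):B
t=6: a0@(2,4):B a1@(4,1):A a2@(0,0):B a3@(0,3):B a4@(0,1):B a5@(0,4):A a6@(3,1):A a7@(2,1):A a8@(5,4):B
t=7: a0@(2,4):B a1@(4,1):A a2@(0,0):B a3@(0,3):B a4@(0,1):B a5@(0,2):A a6@(3,1):A a7@(2,1):A a8@(5,4):B
t=8: a0@(2,4):B a1@(4,1):A a2@(0,0):B a3@(0,3):B a4@(0,1):B a5@(0,4):A a6@(3,1):A a7@(2,1):A a8@(5,4):B

BB.BA
.....
.A..B
.A...
.A...
....B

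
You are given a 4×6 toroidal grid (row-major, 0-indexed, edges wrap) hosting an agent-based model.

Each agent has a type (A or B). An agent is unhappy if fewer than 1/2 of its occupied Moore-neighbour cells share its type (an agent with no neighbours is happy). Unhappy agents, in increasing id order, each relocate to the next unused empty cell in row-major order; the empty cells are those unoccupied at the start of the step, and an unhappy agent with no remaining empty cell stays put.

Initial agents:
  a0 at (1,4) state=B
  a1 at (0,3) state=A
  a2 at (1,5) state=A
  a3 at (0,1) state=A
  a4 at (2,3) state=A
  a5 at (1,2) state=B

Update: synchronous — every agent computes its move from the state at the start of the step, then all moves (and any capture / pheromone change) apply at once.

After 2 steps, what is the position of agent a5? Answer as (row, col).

t=1: a0@(0,0):B a1@(0,2):A a2@(0,4):A a3@(0,5):A a4@(1,0):A a5@(1,1):B
t=2: a0@(0,1):B a1@(0,3):A a2@(0,4):A a3@(0,5):A a4@(1,2):A a5@(1,3):B

(1, 3)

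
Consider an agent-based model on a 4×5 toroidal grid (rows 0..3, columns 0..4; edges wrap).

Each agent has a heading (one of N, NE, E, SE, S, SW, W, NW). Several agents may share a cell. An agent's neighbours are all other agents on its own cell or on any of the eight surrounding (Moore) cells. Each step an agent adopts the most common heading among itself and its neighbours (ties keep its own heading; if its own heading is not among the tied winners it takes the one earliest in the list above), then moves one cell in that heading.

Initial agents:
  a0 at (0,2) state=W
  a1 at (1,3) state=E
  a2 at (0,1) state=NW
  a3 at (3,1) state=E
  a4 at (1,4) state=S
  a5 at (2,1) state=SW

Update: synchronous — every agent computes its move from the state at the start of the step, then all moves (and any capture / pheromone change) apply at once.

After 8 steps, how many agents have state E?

6

t=1: a0@(0,3):E a1@(1,4):E a2@(3,0):NW a3@(3,2):E a4@(2,4):S a5@(3,0):SW
t=2: a0@(0,4):E a1@(1,0):E a2@(2,4):NW a3@(3,3):E a4@(3,4):S a5@(0,4):SW
t=3: a0@(0,0):E a1@(1,1):E a2@(2,0):E a3@(3,4):E a4@(3,0):E a5@(0,0):E
t=4: a0@(0,1):E a1@(1,2):E a2@(2,1):E a3@(3,0):E a4@(3,1):E a5@(0,1):E
t=5: a0@(0,2):E a1@(1,3):E a2@(2,2):E a3@(3,1):E a4@(3,2):E a5@(0,2):E
t=6: a0@(0,3):E a1@(1,4):E a2@(2,3):E a3@(3,2):E a4@(3,3):E a5@(0,3):E
t=7: a0@(0,4):E a1@(1,0):E a2@(2,4):E a3@(3,3):E a4@(3,4):E a5@(0,4):E
t=8: a0@(0,0):E a1@(1,1):E a2@(2,0):E a3@(3,4):E a4@(3,0):E a5@(0,0):E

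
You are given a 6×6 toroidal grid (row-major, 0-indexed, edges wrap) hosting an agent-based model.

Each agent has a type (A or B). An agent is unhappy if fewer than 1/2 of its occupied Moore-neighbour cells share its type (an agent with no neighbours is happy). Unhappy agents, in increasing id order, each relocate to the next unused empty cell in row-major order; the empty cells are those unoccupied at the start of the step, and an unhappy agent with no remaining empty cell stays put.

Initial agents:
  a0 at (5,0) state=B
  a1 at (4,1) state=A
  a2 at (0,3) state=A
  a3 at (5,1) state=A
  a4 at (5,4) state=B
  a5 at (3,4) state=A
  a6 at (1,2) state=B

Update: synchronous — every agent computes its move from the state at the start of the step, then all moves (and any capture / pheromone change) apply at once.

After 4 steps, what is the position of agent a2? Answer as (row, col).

(0, 0)

t=1: a0@(0,0):B a1@(4,1):A a2@(0,1):A a3@(5,1):A a4@(0,2):B a5@(3,4):A a6@(0,4):B
t=2: a0@(0,3):B a1@(4,1):A a2@(0,5):A a3@(5,1):A a4@(1,0):B a5@(3,4):A a6@(0,4):B
t=3: a0@(0,3):B a1@(4,1):A a2@(0,0):A a3@(5,1):A a4@(0,1):B a5@(3,4):A a6@(0,4):B
t=4: a0@(0,3):B a1@(4,1):A a2@(0,0):A a3@(5,1):A a4@(0,2):B a5@(3,4):A a6@(0,4):B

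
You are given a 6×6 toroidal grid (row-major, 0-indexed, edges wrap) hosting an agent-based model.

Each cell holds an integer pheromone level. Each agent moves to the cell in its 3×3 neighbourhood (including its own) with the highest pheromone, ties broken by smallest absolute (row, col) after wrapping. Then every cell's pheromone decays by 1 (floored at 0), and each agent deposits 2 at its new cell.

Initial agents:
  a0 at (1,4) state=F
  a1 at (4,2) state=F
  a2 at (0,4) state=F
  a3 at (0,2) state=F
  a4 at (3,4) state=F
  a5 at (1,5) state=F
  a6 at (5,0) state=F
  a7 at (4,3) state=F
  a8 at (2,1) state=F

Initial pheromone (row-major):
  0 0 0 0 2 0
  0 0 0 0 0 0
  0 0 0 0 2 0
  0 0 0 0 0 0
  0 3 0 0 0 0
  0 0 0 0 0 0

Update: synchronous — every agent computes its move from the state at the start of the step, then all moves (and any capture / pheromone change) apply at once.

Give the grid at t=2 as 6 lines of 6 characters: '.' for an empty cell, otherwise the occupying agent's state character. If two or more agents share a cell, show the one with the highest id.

t=1: a0@(0,4) a1@(4,1) a2@(0,4) a3@(0,1) a4@(2,4) a5@(0,4) a6@(4,1) a7@(3,2) a8@(1,0) | pheromone: 0 2 0 0 7 0 / 2 0 0 0 0 0 / 0 0 0 0 3 0 / 0 0 2 0 0 0 / 0 6 0 0 0 0 / 0 0 0 0 0 0
t=2: a0@(0,4) a1@(4,1) a2@(0,4) a3@(0,1) a4@(2,4) a5@(0,4) a6@(4,1) a7@(4,1) a8@(0,1) | pheromone: 0 5 0 0 12 0 / 1 0 0 0 0 0 / 0 0 0 0 4 0 / 0 0 1 0 0 0 / 0 11 0 0 0 0 / 0 0 0 0 0 0

.F..F.
......
....F.
......
.F....
......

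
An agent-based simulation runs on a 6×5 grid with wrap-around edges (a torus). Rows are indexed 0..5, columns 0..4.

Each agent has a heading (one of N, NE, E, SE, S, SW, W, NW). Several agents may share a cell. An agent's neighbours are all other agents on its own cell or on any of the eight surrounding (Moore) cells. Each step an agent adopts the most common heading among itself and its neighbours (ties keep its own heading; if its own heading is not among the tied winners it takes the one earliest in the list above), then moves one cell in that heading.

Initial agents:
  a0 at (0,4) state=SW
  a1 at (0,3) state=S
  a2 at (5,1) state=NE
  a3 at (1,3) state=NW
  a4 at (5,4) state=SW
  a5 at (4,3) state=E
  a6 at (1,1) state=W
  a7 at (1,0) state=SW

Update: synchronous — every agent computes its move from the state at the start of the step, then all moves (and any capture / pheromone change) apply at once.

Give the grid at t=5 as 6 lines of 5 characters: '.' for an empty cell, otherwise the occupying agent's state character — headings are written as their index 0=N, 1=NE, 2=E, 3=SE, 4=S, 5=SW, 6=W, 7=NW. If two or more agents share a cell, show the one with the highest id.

5...5
.6...
.....
.....
...55
...55

t=1: a0@(1,3):SW a1@(1,2):SW a2@(4,2):NE a3@(0,2):NW a4@(0,3):SW a5@(4,4):E a6@(1,0):W a7@(2,4):SW
t=2: a0@(2,2):SW a1@(2,1):SW a2@(3,3):NE a3@(1,1):SW a4@(1,2):SW a5@(4,0):E a6@(1,4):W a7@(3,3):SW
t=3: a0@(3,1):SW a1@(3,0):SW a2@(4,2):SW a3@(2,0):SW a4@(2,1):SW a5@(4,1):E a6@(1,3):W a7@(4,2):SW
t=4: a0@(4,0):SW a1@(4,4):SW a2@(5,1):SW a3@(3,4):SW a4@(3,0):SW a5@(5,0):SW a6@(1,2):W a7@(5,1):SW
t=5: a0@(5,4):SW a1@(5,3):SW a2@(0,0):SW a3@(4,3):SW a4@(4,4):SW a5@(0,4):SW a6@(1,1):W a7@(0,0):SW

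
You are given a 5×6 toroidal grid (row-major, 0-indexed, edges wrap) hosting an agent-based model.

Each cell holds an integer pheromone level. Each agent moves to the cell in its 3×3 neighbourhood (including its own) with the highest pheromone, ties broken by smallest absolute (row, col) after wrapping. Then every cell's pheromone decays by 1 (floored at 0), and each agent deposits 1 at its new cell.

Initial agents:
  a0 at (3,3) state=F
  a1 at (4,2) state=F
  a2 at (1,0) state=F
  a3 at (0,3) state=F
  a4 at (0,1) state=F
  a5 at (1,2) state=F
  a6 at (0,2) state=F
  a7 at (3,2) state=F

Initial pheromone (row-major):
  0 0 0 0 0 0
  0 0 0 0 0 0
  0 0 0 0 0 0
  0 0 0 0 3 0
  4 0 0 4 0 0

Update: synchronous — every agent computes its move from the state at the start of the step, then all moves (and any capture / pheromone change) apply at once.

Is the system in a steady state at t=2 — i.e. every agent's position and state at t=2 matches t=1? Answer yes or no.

t=1: a0@(4,3) a1@(4,3) a2@(0,0) a3@(4,3) a4@(4,0) a5@(0,1) a6@(4,3) a7@(4,3) | pheromone: 1 1 0 0 0 0 / 0 0 0 0 0 0 / 0 0 0 0 0 0 / 0 0 0 0 2 0 / 4 0 0 8 0 0
t=2: a0@(4,3) a1@(4,3) a2@(4,0) a3@(4,3) a4@(4,0) a5@(4,0) a6@(4,3) a7@(4,3) | pheromone: 0 0 0 0 0 0 / 0 0 0 0 0 0 / 0 0 0 0 0 0 / 0 0 0 0 1 0 / 6 0 0 12 0 0

no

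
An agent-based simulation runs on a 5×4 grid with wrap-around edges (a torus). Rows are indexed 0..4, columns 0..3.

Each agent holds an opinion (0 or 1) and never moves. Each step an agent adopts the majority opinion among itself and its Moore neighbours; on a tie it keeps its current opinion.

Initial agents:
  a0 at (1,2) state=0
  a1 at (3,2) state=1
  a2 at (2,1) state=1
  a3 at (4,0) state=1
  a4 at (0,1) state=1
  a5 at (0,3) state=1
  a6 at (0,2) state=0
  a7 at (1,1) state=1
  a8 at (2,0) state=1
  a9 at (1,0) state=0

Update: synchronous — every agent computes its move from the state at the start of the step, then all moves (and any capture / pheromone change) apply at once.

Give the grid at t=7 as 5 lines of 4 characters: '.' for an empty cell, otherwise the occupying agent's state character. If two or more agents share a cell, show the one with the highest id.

t=1: a0@(1,2):1 a1@(3,2):1 a2@(2,1):1 a3@(4,0):1 a4@(0,1):1 a5@(0,3):0 a6@(0,2):1 a7@(1,1):1 a8@(2,0):1 a9@(1,0):1
t=2: a0@(1,2):1 a1@(3,2):1 a2@(2,1):1 a3@(4,0):1 a4@(0,1):1 a5@(0,3):1 a6@(0,2):1 a7@(1,1):1 a8@(2,0):1 a9@(1,0):1
t=3: (unchanged — steady state)

.111
111.
11..
..1.
1...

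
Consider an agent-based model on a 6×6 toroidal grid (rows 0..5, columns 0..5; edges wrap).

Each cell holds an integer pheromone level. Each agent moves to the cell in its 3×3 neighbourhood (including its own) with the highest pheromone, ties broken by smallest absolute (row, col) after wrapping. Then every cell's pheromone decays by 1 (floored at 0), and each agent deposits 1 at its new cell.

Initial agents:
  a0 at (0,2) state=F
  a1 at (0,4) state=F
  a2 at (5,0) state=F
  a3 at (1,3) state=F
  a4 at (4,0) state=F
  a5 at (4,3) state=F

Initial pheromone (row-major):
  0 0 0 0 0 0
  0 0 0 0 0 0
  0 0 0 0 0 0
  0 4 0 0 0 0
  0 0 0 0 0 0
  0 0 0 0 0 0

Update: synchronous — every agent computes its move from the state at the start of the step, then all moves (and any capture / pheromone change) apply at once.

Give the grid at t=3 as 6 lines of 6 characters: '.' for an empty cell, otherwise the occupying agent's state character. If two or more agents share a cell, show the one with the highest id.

FF....
......
......
.F....
......
......

t=1: a0@(0,1) a1@(0,3) a2@(0,0) a3@(0,2) a4@(3,1) a5@(3,2) | pheromone: 1 1 1 1 0 0 / 0 0 0 0 0 0 / 0 0 0 0 0 0 / 0 4 1 0 0 0 / 0 0 0 0 0 0 / 0 0 0 0 0 0
t=2: a0@(0,0) a1@(0,2) a2@(0,0) a3@(0,1) a4@(3,1) a5@(3,1) | pheromone: 2 1 1 0 0 0 / 0 0 0 0 0 0 / 0 0 0 0 0 0 / 0 5 0 0 0 0 / 0 0 0 0 0 0 / 0 0 0 0 0 0
t=3: a0@(0,0) a1@(0,1) a2@(0,0) a3@(0,0) a4@(3,1) a5@(3,1) | pheromone: 4 1 0 0 0 0 / 0 0 0 0 0 0 / 0 0 0 0 0 0 / 0 6 0 0 0 0 / 0 0 0 0 0 0 / 0 0 0 0 0 0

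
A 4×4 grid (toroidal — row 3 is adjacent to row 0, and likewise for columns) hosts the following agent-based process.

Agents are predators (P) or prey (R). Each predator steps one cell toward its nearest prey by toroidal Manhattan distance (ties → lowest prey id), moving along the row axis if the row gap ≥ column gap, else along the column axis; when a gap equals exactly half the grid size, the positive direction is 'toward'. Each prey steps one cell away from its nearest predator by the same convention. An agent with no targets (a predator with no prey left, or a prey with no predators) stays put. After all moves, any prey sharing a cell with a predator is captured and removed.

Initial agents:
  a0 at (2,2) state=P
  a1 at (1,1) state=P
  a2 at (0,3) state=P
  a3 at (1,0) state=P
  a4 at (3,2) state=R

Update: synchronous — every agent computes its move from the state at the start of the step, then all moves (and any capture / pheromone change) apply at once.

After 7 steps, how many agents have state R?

1

t=1: a0@(3,2):P a1@(2,1):P a2@(3,3):P a3@(2,0):P a4@(0,2):R
t=2: a0@(0,2):P a1@(3,1):P a2@(0,3):P a3@(3,0):P a4@(1,2):R
t=3: a0@(1,2):P a1@(0,1):P a2@(1,3):P a3@(0,0):P a4@(2,2):R
t=4: a0@(2,2):P a1@(1,1):P a2@(2,3):P a3@(1,0):P a4@(3,2):R
t=5: a0@(3,2):P a1@(2,1):P a2@(3,3):P a3@(2,0):P a4@(0,2):R
t=6: a0@(0,2):P a1@(3,1):P a2@(0,3):P a3@(3,0):P a4@(1,2):R
t=7: a0@(1,2):P a1@(0,1):P a2@(1,3):P a3@(0,0):P a4@(2,2):R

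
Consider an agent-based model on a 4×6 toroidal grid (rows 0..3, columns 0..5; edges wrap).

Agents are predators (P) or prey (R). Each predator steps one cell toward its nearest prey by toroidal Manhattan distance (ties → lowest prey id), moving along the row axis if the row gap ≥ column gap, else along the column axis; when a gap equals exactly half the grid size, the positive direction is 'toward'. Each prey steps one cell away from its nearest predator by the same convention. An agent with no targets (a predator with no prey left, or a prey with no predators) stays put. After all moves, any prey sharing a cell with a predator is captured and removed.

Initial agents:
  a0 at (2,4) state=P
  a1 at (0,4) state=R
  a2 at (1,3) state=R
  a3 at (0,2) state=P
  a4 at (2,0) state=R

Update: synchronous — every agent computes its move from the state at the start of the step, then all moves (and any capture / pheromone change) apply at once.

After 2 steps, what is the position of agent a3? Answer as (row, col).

(1, 3)

t=1: a0@(3,4):P a3@(0,3):P a4@(2,1):R
t=2: a0@(3,5):P a3@(1,3):P a4@(2,0):R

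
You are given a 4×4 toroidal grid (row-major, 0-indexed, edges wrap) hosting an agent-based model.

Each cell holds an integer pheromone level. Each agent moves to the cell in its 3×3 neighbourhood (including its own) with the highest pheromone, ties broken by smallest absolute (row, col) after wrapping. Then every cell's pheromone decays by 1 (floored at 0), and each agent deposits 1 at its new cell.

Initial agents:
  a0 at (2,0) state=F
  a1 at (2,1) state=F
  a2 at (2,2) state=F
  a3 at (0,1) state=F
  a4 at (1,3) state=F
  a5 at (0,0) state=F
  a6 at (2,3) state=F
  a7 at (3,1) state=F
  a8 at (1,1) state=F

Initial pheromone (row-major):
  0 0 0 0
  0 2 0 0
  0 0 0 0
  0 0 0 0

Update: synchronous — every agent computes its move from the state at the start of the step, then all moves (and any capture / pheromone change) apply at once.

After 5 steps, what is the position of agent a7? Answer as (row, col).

t=1: a0@(1,1) a1@(1,1) a2@(1,1) a3@(1,1) a4@(0,0) a5@(1,1) a6@(1,0) a7@(0,0) a8@(1,1) | pheromone: 2 0 0 0 / 1 7 0 0 / 0 0 0 0 / 0 0 0 0
t=2: a0@(1,1) a1@(1,1) a2@(1,1) a3@(1,1) a4@(1,1) a5@(1,1) a6@(1,1) a7@(1,1) a8@(1,1) | pheromone: 1 0 0 0 / 0 15 0 0 / 0 0 0 0 / 0 0 0 0
t=3: a0@(1,1) a1@(1,1) a2@(1,1) a3@(1,1) a4@(1,1) a5@(1,1) a6@(1,1) a7@(1,1) a8@(1,1) | pheromone: 0 0 0 0 / 0 23 0 0 / 0 0 0 0 / 0 0 0 0
t=4: a0@(1,1) a1@(1,1) a2@(1,1) a3@(1,1) a4@(1,1) a5@(1,1) a6@(1,1) a7@(1,1) a8@(1,1) | pheromone: 0 0 0 0 / 0 31 0 0 / 0 0 0 0 / 0 0 0 0
t=5: a0@(1,1) a1@(1,1) a2@(1,1) a3@(1,1) a4@(1,1) a5@(1,1) a6@(1,1) a7@(1,1) a8@(1,1) | pheromone: 0 0 0 0 / 0 39 0 0 / 0 0 0 0 / 0 0 0 0

(1, 1)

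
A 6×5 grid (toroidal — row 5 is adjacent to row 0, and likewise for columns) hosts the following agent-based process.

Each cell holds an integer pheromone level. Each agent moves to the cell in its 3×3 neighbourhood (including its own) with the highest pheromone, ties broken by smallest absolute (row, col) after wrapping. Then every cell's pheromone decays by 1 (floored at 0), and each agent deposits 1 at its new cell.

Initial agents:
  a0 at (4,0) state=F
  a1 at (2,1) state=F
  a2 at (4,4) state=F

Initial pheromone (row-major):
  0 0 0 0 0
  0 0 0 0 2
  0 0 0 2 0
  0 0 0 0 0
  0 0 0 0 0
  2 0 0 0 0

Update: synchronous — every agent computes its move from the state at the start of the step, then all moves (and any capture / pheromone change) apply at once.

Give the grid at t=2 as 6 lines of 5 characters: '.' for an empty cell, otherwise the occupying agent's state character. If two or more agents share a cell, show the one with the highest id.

t=1: a0@(5,0) a1@(1,0) a2@(5,0) | pheromone: 0 0 0 0 0 / 1 0 0 0 1 / 0 0 0 1 0 / 0 0 0 0 0 / 0 0 0 0 0 / 3 0 0 0 0
t=2: a0@(5,0) a1@(1,0) a2@(5,0) | pheromone: 0 0 0 0 0 / 1 0 0 0 0 / 0 0 0 0 0 / 0 0 0 0 0 / 0 0 0 0 0 / 4 0 0 0 0

.....
F....
.....
.....
.....
F....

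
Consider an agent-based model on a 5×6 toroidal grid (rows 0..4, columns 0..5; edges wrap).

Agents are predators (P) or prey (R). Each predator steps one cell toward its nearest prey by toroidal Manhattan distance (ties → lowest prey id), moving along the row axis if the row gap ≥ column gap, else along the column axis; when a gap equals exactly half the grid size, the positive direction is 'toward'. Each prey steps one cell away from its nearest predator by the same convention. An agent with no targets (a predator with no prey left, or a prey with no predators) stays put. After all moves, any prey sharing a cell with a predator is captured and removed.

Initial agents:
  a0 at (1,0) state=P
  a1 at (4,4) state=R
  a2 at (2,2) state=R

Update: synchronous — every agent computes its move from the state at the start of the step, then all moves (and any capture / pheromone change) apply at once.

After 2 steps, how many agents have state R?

t=1: a0@(1,1):P a1@(3,4):R a2@(2,3):R
t=2: a0@(1,2):P a1@(3,3):R a2@(2,4):R

2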